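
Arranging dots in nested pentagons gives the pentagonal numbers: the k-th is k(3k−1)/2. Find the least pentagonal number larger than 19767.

Solve n(3n−1)/2 > 19767 for integer n.
The largest n with value ≤ 19767 is 114 (since 19437 ≤ 19767 < 19780), so the first above is n = 115, value 19780.

19780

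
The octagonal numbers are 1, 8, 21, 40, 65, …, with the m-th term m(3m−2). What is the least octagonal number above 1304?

Solve n(3n−2) > 1304 for integer n.
The largest n with value ≤ 1304 is 21 (since 1281 ≤ 1304 < 1408), so the first above is n = 22, value 1408.

1408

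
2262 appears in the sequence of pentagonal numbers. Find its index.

39

Set n(3n−1)/2 = 2262, giving 3n² − n − 4524 = 0.
So n = (1 + 233) / 6 = 234/6 = 39.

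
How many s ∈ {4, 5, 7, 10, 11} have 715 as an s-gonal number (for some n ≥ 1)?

2

s = 4: P(4, 26) = 676 and P(4, 27) = 729; 715 is not s-gonal.
s = 5: P(5, 22) = 715. ✓
s = 7: P(7, 17) = 697 and P(7, 18) = 783; 715 is not s-gonal.
s = 10: P(10, 13) = 637 and P(10, 14) = 742; 715 is not s-gonal.
s = 11: P(11, 13) = 715. ✓
Hits: s ∈ {5, 11} → 2.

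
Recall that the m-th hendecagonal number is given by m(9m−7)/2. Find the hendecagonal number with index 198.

175725

The 198th hendecagonal number is n(9n−7)/2 with n = 198.
198·(9·198 − 7)/2 = 198·1775/2 = 175725.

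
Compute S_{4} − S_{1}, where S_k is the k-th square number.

15

4² = 16 and 1² = 1.
Difference: 16 − 1 = 15.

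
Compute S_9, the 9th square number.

81

The 9th square number is n² with n = 9.
9² = 81.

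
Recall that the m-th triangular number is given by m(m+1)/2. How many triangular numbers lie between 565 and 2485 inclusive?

The n-th triangular number is n(n+1)/2.
Smallest index with value ≥ 565: n = 34 (giving 595).
Largest index with value ≤ 2485: n = 70 (giving 2485).
Indices 34 through 70: 37 terms.

37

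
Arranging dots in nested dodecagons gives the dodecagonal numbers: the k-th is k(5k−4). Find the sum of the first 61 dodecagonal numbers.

380091

Σ i(5i−4) = 5Σi² − 4Σi over i = 1..61.
Σi = 1891 and Σi² = 77531.
5·77531 − 4·1891 = 380091.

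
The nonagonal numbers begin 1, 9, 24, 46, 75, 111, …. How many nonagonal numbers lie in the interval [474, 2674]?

17

The n-th nonagonal number is n(7n−5)/2.
Smallest index with value ≥ 474: n = 12 (giving 474).
Largest index with value ≤ 2674: n = 28 (giving 2674).
Indices 12 through 28: 17 terms.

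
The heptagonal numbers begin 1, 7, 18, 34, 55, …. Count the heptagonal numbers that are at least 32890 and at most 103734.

90

The n-th heptagonal number is n(5n−3)/2.
Smallest index with value ≥ 32890: n = 115 (giving 32890).
Largest index with value ≤ 103734: n = 204 (giving 103734).
Indices 115 through 204: 90 terms.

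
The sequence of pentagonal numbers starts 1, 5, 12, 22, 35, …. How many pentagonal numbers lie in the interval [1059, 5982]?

37

The n-th pentagonal number is n(3n−1)/2.
Smallest index with value ≥ 1059: n = 27 (giving 1080).
Largest index with value ≤ 5982: n = 63 (giving 5922).
Indices 27 through 63: 37 terms.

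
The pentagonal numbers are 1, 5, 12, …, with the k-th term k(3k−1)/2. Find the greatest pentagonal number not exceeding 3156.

3151

Solve n(3n−1)/2 ≤ 3156 for integer n.
n = 46 gives 3151 ≤ 3156, while n = 47 gives 3290 > 3156; so the answer is 3151.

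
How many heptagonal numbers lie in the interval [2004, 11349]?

The n-th heptagonal number is n(5n−3)/2.
Smallest index with value ≥ 2004: n = 29 (giving 2059).
Largest index with value ≤ 11349: n = 67 (giving 11122).
Indices 29 through 67: 39 terms.

39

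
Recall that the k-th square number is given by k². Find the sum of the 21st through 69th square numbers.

Σ_{i=21}^{69} i² = 111895 − 2870 = 109025.

109025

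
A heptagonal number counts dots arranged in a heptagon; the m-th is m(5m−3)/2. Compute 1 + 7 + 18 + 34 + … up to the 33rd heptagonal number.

30481

Σ i(5i−3)/2 = (5Σi² − 3Σi) / 2 over i = 1..33.
Σi = 561 and Σi² = 12529.
(5·12529 − 3·561) / 2 = 60962/2 = 30481.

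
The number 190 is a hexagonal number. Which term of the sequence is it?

Set n(2n−1) = 190, giving 2n² − n − 190 = 0.
So n = (1 + 39) / 4 = 40/4 = 10.
Check: 10·(2·10 − 1) = 190. ✓

10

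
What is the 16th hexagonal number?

496

The 16th hexagonal number is n(2n−1) with n = 16.
16·(2·16 − 1) = 16·31 = 496.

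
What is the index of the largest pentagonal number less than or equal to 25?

Solve n(3n−1)/2 ≤ 25 for integer n.
n = 4 gives 22 ≤ 25, while n = 5 gives 35 > 25; so the answer is index 4.

4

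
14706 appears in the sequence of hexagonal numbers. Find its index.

Set n(2n−1) = 14706, giving 2n² − n − 14706 = 0.
The discriminant is 1 + 8·14706 = 117649, and √117649 = 343.
So n = (1 + 343) / 4 = 344/4 = 86.
Check: 86·(2·86 − 1) = 14706. ✓

86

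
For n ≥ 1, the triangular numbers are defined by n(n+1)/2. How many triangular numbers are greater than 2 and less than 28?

The n-th triangular number is n(n+1)/2.
Smallest index with value > 2: n = 2 (giving 3).
Largest index with value < 28: n = 6 (giving 21).
Indices 2 through 6: 5 terms.

5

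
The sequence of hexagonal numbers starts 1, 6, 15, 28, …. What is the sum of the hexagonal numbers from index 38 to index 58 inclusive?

97300

Σ i(2i−1) = 2Σi² − Σi over i = 38..58.
Σi = 1711 − 703 = 1008 and Σi² = 66729 − 17575 = 49154.
2·49154 − 1·1008 = 97300.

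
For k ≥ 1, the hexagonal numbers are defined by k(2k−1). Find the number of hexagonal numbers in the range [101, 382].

The n-th hexagonal number is n(2n−1).
Smallest index with value ≥ 101: n = 8 (giving 120).
Largest index with value ≤ 382: n = 14 (giving 378).
Indices 8 through 14: 7 terms.

7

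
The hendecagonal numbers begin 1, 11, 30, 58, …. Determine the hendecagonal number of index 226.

229051

226·(9·226 − 7)/2 = 226·2027/2 = 229051.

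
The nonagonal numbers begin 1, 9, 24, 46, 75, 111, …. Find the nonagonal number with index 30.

3075

The 30th nonagonal number is n(7n−5)/2 with n = 30.
30·(7·30 − 5)/2 = 30·205/2 = 3075.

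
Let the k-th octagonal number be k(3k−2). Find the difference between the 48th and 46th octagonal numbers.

48·(3·48 − 2) = 6816 and 46·(3·46 − 2) = 6256.
Difference: 6816 − 6256 = 560.

560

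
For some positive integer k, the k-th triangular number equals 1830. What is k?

Set n(n+1)/2 = 1830, giving n² + n − 3660 = 0.
The discriminant is 1 + 8·1830 = 14641, and √14641 = 121.
So n = (-1 + 121) / 2 = 120/2 = 60.
Check: 60·61/2 = 1830. ✓

60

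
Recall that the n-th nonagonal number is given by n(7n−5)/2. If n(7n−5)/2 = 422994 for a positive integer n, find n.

348

Set n(7n−5)/2 = 422994, giving 7n² − 5n − 845988 = 0.
The discriminant is 25 + 56·422994 = 23687689, and √23687689 = 4867.
So n = (5 + 4867) / 14 = 4872/14 = 348.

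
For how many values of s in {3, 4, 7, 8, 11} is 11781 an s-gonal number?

2

s = 3: P(3, 153) = 11781. ✓
s = 4: P(4, 108) = 11664 and P(4, 109) = 11881; 11781 is not s-gonal.
s = 7: P(7, 68) = 11458 and P(7, 69) = 11799; 11781 is not s-gonal.
s = 8: P(8, 63) = 11781. ✓
s = 11: P(11, 51) = 11526 and P(11, 52) = 11986; 11781 is not s-gonal.
Hits: s ∈ {3, 8} → 2.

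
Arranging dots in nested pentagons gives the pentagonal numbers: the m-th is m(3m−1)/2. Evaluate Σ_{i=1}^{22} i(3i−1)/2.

Σ i(3i−1)/2 = (3Σi² − Σi) / 2 over i = 1..22.
Σi = 253 and Σi² = 3795.
(3·3795 − 1·253) / 2 = 11132/2 = 5566.

5566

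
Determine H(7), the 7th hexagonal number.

91

The 7th hexagonal number is n(2n−1) with n = 7.
7·(2·7 − 1) = 7·13 = 91.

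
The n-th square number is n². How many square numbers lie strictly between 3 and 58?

The n-th square number is n².
Smallest index with value > 3: n = 2 (giving 4).
Largest index with value < 58: n = 7 (giving 49).
Indices 2 through 7: 6 terms.

6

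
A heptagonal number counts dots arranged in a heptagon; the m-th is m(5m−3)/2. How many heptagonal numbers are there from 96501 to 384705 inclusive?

196

The n-th heptagonal number is n(5n−3)/2.
Smallest index with value ≥ 96501: n = 197 (giving 96727).
Largest index with value ≤ 384705: n = 392 (giving 383572).
Indices 197 through 392: 196 terms.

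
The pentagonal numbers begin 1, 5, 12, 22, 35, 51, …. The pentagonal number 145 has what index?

10

Set n(3n−1)/2 = 145, giving 3n² − n − 290 = 0.
So n = (1 + 59) / 6 = 60/6 = 10.
Check: 10·(3·10 − 1)/2 = 145. ✓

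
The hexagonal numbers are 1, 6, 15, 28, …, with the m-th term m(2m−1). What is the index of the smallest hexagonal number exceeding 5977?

55

Solve n(2n−1) > 5977 for integer n.
The largest n with value ≤ 5977 is 54 (since 5778 ≤ 5977 < 5995), so the first above is n = 55, value 5995.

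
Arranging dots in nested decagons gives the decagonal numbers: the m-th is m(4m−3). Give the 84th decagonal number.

27972

84·(4·84 − 3) = 84·333 = 27972.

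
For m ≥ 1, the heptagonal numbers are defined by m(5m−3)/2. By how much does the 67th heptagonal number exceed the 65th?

657

67·(5·67 − 3)/2 = 11122 and 65·(5·65 − 3)/2 = 10465.
Difference: 11122 − 10465 = 657.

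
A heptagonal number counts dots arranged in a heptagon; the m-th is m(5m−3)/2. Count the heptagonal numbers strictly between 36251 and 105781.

The n-th heptagonal number is n(5n−3)/2.
Smallest index with value > 36251: n = 121 (giving 36421).
Largest index with value < 105781: n = 205 (giving 104755).
Indices 121 through 205: 85 terms.

85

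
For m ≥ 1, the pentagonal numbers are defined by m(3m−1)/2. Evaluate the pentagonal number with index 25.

The 25th pentagonal number is n(3n−1)/2 with n = 25.
25·(3·25 − 1)/2 = 25·74/2 = 25·37 = 925.

925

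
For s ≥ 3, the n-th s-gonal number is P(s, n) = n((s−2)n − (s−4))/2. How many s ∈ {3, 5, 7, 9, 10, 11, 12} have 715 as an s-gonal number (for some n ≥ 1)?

2

s = 3: P(3, 37) = 703 and P(3, 38) = 741; 715 is not s-gonal.
s = 5: P(5, 22) = 715. ✓
s = 7: P(7, 17) = 697 and P(7, 18) = 783; 715 is not s-gonal.
s = 9: P(9, 14) = 651 and P(9, 15) = 750; 715 is not s-gonal.
s = 10: P(10, 13) = 637 and P(10, 14) = 742; 715 is not s-gonal.
s = 11: P(11, 13) = 715. ✓
s = 12: P(12, 12) = 672 and P(12, 13) = 793; 715 is not s-gonal.
Hits: s ∈ {5, 11} → 2.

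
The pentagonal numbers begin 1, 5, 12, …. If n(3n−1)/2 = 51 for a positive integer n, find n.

6

Set n(3n−1)/2 = 51, giving 3n² − n − 102 = 0.
So n = (1 + 35) / 6 = 36/6 = 6.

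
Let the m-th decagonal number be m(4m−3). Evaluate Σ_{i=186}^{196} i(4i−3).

Σ i(4i−3) = 4Σi² − 3Σi over i = 186..196.
Σi = 19306 − 17205 = 2101 and Σi² = 2529086 − 2127685 = 401401.
4·401401 − 3·2101 = 1599301.

1599301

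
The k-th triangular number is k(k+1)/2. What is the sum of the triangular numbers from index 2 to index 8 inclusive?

119

Σ i(i+1)/2 = (Σi² + Σi) / 2 over i = 2..8.
Σi = 36 − 1 = 35 and Σi² = 204 − 1 = 203.
(1·203 + 1·35) / 2 = 238/2 = 119.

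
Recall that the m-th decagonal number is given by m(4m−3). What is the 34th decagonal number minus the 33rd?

Consecutive decagonal numbers differ by 8n − 7: here 8·34 − 7 = 265.

265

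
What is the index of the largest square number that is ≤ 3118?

55

Solve n² ≤ 3118 for integer n.
n = 55 gives 3025 ≤ 3118, while n = 56 gives 3136 > 3118; so the answer is index 55.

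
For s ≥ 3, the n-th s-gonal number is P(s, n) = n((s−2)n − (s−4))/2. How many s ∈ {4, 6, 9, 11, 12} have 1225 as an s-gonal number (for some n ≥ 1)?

s = 4: P(4, 35) = 1225. ✓
s = 6: P(6, 25) = 1225. ✓
s = 9: P(9, 19) = 1216 and P(9, 20) = 1350; 1225 is not s-gonal.
s = 11: P(11, 16) = 1096 and P(11, 17) = 1241; 1225 is not s-gonal.
s = 12: P(12, 16) = 1216 and P(12, 17) = 1377; 1225 is not s-gonal.
Hits: s ∈ {4, 6} → 2.

2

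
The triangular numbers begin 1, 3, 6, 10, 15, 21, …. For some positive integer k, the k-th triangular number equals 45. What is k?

9

Set n(n+1)/2 = 45, giving n² + n − 90 = 0.
So n = (-1 + 19) / 2 = 18/2 = 9.
Check: 9·10/2 = 45. ✓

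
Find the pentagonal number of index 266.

106001

The 266th pentagonal number is n(3n−1)/2 with n = 266.
266·(3·266 − 1)/2 = 266·797/2 = 106001.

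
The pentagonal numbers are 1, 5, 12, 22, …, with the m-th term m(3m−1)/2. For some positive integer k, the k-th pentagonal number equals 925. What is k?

Set n(3n−1)/2 = 925, giving 3n² − n − 1850 = 0.
So n = (1 + 149) / 6 = 150/6 = 25.

25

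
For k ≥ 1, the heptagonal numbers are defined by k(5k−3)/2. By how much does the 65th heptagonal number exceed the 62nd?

948

65·(5·65 − 3)/2 = 10465 and 62·(5·62 − 3)/2 = 9517.
Difference: 10465 − 9517 = 948.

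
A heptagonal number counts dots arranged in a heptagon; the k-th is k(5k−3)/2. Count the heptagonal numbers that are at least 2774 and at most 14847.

The n-th heptagonal number is n(5n−3)/2.
Smallest index with value ≥ 2774: n = 34 (giving 2839).
Largest index with value ≤ 14847: n = 77 (giving 14707).
Indices 34 through 77: 44 terms.

44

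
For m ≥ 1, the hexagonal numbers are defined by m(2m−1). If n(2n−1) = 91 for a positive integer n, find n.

Set n(2n−1) = 91, giving 2n² − n − 91 = 0.
So n = (1 + 27) / 4 = 28/4 = 7.

7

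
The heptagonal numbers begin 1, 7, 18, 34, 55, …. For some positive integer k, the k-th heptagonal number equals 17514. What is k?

84

Set n(5n−3)/2 = 17514, giving 5n² − 3n − 35028 = 0.
The discriminant is 9 + 40·17514 = 700569, and √700569 = 837.
So n = (3 + 837) / 10 = 840/10 = 84.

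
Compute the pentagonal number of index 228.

77862

The 228th pentagonal number is n(3n−1)/2 with n = 228.
228·(3·228 − 1)/2 = 228·683/2 = 77862.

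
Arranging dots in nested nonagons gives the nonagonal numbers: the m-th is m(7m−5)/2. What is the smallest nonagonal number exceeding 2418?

Solve n(7n−5)/2 > 2418 for integer n.
The largest n with value ≤ 2418 is 26 (since 2301 ≤ 2418 < 2484), so the first above is n = 27, value 2484.

2484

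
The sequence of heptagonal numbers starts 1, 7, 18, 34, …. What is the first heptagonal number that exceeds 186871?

187279

Solve n(5n−3)/2 > 186871 for integer n.
The largest n with value ≤ 186871 is 273 (since 185913 ≤ 186871 < 187279), so the first above is n = 274, value 187279.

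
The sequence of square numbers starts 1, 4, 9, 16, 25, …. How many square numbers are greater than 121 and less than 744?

The n-th square number is n².
Smallest index with value > 121: n = 12 (giving 144).
Largest index with value < 744: n = 27 (giving 729).
Indices 12 through 27: 16 terms.

16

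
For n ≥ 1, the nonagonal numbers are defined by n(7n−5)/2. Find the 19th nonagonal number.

19·(7·19 − 5)/2 = 19·128/2 = 19·64 = 1216.

1216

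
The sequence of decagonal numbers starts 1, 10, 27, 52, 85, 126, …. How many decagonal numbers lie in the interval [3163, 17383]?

The n-th decagonal number is n(4n−3).
Smallest index with value ≥ 3163: n = 29 (giving 3277).
Largest index with value ≤ 17383: n = 66 (giving 17226).
Indices 29 through 66: 38 terms.

38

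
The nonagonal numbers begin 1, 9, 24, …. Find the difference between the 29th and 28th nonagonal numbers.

197

Consecutive nonagonal numbers differ by 7n − 6: here 7·29 − 6 = 197.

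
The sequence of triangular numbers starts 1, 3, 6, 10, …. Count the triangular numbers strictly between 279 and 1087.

The n-th triangular number is n(n+1)/2.
Smallest index with value > 279: n = 24 (giving 300).
Largest index with value < 1087: n = 46 (giving 1081).
Indices 24 through 46: 23 terms.

23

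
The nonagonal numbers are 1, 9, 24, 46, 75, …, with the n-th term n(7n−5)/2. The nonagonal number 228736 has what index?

Set n(7n−5)/2 = 228736, giving 7n² − 5n − 457472 = 0.
The discriminant is 25 + 56·228736 = 12809241, and √12809241 = 3579.
So n = (5 + 3579) / 14 = 3584/14 = 256.

256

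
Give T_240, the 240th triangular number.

28920

The 240th triangular number is n(n+1)/2 with n = 240.
240·241/2 = 57840/2 = 28920.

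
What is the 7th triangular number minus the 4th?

7·8/2 = 28 and 4·5/2 = 10.
Difference: 28 − 10 = 18.

18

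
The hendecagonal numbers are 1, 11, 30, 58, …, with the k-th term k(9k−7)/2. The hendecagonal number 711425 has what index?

Set n(9n−7)/2 = 711425, giving 9n² − 7n − 1422850 = 0.
So n = (7 + 7157) / 18 = 7164/18 = 398.

398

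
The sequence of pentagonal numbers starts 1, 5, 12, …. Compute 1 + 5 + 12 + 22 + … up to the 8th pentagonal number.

Σ i(3i−1)/2 = (3Σi² − Σi) / 2 over i = 1..8.
Σi = 36 and Σi² = 204.
(3·204 − 1·36) / 2 = 576/2 = 288.

288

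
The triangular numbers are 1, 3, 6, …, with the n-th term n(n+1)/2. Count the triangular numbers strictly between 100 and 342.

The n-th triangular number is n(n+1)/2.
Smallest index with value > 100: n = 14 (giving 105).
Largest index with value < 342: n = 25 (giving 325).
Indices 14 through 25: 12 terms.

12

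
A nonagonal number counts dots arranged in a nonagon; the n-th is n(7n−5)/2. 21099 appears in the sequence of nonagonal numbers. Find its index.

Set n(7n−5)/2 = 21099, giving 7n² − 5n − 42198 = 0.
So n = (5 + 1087) / 14 = 1092/14 = 78.
Check: 78·(7·78 − 5)/2 = 21099. ✓

78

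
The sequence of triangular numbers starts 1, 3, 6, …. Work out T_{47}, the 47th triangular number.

1128

The 47th triangular number is n(n+1)/2 with n = 47.
47·48/2 = 2256/2 = 1128.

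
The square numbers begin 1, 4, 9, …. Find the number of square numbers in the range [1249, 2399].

The n-th square number is n².
Smallest index with value ≥ 1249: n = 36 (giving 1296).
Largest index with value ≤ 2399: n = 48 (giving 2304).
Indices 36 through 48: 13 terms.

13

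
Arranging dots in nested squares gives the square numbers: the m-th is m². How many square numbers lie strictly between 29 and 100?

The n-th square number is n².
Smallest index with value > 29: n = 6 (giving 36).
Largest index with value < 100: n = 9 (giving 81).
Indices 6 through 9: 4 terms.

4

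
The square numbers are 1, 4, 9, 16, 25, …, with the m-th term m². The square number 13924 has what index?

118

We need n² = 13924, so n = √13924 = 118.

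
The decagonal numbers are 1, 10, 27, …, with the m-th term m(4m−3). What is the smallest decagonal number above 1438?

Solve n(4n−3) > 1438 for integer n.
The largest n with value ≤ 1438 is 19 (since 1387 ≤ 1438 < 1540), so the first above is n = 20, value 1540.

1540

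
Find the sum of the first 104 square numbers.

Σ_{i=1}^{104} i² = 104·105·209/6 = 380380.

380380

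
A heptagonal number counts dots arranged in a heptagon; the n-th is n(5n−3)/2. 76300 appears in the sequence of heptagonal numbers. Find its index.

175

Set n(5n−3)/2 = 76300, giving 5n² − 3n − 152600 = 0.
The discriminant is 9 + 40·76300 = 3052009, and √3052009 = 1747.
So n = (3 + 1747) / 10 = 1750/10 = 175.
Check: 175·(5·175 − 3)/2 = 76300. ✓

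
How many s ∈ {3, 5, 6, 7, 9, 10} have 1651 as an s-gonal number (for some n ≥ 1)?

1

s = 3: P(3, 56) = 1596 and P(3, 57) = 1653; 1651 is not s-gonal.
s = 5: P(5, 33) = 1617 and P(5, 34) = 1717; 1651 is not s-gonal.
s = 6: P(6, 28) = 1540 and P(6, 29) = 1653; 1651 is not s-gonal.
s = 7: P(7, 26) = 1651. ✓
s = 9: P(9, 22) = 1639 and P(9, 23) = 1794; 1651 is not s-gonal.
s = 10: P(10, 20) = 1540 and P(10, 21) = 1701; 1651 is not s-gonal.
Hits: s ∈ {7} → 1.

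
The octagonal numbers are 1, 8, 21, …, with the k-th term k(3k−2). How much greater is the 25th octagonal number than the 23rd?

25·(3·25 − 2) = 1825 and 23·(3·23 − 2) = 1541.
Difference: 1825 − 1541 = 284.

284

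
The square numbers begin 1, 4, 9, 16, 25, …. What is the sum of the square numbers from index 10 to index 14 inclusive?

730

Σ_{i=10}^{14} i² = 1015 − 285 = 730.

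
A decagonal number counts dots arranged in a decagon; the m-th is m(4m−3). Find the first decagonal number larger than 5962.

5967

Solve n(4n−3) > 5962 for integer n.
The largest n with value ≤ 5962 is 38 (since 5662 ≤ 5962 < 5967), so the first above is n = 39, value 5967.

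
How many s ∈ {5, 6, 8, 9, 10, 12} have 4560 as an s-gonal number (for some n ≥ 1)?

1

s = 5: P(5, 55) = 4510 and P(5, 56) = 4676; 4560 is not s-gonal.
s = 6: P(6, 48) = 4560. ✓
s = 8: P(8, 39) = 4485 and P(8, 40) = 4720; 4560 is not s-gonal.
s = 9: P(9, 36) = 4446 and P(9, 37) = 4699; 4560 is not s-gonal.
s = 10: P(10, 34) = 4522 and P(10, 35) = 4795; 4560 is not s-gonal.
s = 12: P(12, 30) = 4380 and P(12, 31) = 4681; 4560 is not s-gonal.
Hits: s ∈ {6} → 1.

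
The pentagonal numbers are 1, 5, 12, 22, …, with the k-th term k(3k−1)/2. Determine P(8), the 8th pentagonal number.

The 8th pentagonal number is n(3n−1)/2 with n = 8.
8·(3·8 − 1)/2 = 8·23/2 = 92.

92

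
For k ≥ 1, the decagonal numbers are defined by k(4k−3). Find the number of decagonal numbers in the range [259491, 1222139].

The n-th decagonal number is n(4n−3).
Smallest index with value ≥ 259491: n = 256 (giving 261376).
Largest index with value ≤ 1222139: n = 553 (giving 1221577).
Indices 256 through 553: 298 terms.

298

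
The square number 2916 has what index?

We need n² = 2916, so n = √2916 = 54.

54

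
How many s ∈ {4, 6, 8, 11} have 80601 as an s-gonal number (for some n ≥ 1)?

1

s = 4: P(4, 283) = 80089 and P(4, 284) = 80656; 80601 is not s-gonal.
s = 6: P(6, 201) = 80601. ✓
s = 8: P(8, 164) = 80360 and P(8, 165) = 81345; 80601 is not s-gonal.
s = 11: P(11, 134) = 80333 and P(11, 135) = 81540; 80601 is not s-gonal.
Hits: s ∈ {6} → 1.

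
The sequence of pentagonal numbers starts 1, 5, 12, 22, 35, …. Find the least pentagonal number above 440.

Solve n(3n−1)/2 > 440 for integer n.
The largest n with value ≤ 440 is 17 (since 425 ≤ 440 < 477), so the first above is n = 18, value 477.

477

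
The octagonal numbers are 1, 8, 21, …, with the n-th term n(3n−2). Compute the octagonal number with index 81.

The 81st octagonal number is n(3n−2) with n = 81.
81·(3·81 − 2) = 81·241 = 19521.

19521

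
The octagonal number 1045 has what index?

19

Set n(3n−2) = 1045, giving 3n² − 2n − 1045 = 0.
The discriminant is 4 + 12·1045 = 12544, and √12544 = 112.
So n = (2 + 112) / 6 = 114/6 = 19.
Check: 19·(3·19 − 2) = 1045. ✓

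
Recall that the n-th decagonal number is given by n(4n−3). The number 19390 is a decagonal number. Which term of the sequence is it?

70

Set n(4n−3) = 19390, giving 4n² − 3n − 19390 = 0.
So n = (3 + 557) / 8 = 560/8 = 70.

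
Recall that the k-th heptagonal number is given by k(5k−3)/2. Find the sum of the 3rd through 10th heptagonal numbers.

872

Σ i(5i−3)/2 = (5Σi² − 3Σi) / 2 over i = 3..10.
Σi = 55 − 3 = 52 and Σi² = 385 − 5 = 380.
(5·380 − 3·52) / 2 = 1744/2 = 872.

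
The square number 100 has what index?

We need n² = 100, so n = √100 = 10.
Check: 10² = 100. ✓

10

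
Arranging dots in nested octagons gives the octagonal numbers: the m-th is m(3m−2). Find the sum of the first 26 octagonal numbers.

17901

Σ i(3i−2) = 3Σi² − 2Σi over i = 1..26.
Σi = 351 and Σi² = 6201.
3·6201 − 2·351 = 17901.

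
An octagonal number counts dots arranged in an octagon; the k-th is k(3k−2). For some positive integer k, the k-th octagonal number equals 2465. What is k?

Set n(3n−2) = 2465, giving 3n² − 2n − 2465 = 0.
The discriminant is 4 + 12·2465 = 29584, and √29584 = 172.
So n = (2 + 172) / 6 = 174/6 = 29.

29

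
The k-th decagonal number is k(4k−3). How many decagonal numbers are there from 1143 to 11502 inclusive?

37

The n-th decagonal number is n(4n−3).
Smallest index with value ≥ 1143: n = 18 (giving 1242).
Largest index with value ≤ 11502: n = 54 (giving 11502).
Indices 18 through 54: 37 terms.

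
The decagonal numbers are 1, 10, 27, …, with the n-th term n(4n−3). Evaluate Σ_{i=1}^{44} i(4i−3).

114510

Σ i(4i−3) = 4Σi² − 3Σi over i = 1..44.
Σi = 990 and Σi² = 29370.
4·29370 − 3·990 = 114510.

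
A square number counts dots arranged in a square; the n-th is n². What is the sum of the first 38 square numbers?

19019

Σ_{i=1}^{38} i² = 38·39·77/6 = 19019.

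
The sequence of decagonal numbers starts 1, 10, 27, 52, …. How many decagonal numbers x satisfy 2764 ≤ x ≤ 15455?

36

The n-th decagonal number is n(4n−3).
Smallest index with value ≥ 2764: n = 27 (giving 2835).
Largest index with value ≤ 15455: n = 62 (giving 15190).
Indices 27 through 62: 36 terms.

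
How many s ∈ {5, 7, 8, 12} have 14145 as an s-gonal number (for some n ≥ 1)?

s = 5: P(5, 97) = 14065 and P(5, 98) = 14357; 14145 is not s-gonal.
s = 7: P(7, 75) = 13950 and P(7, 76) = 14326; 14145 is not s-gonal.
s = 8: P(8, 69) = 14145. ✓
s = 12: P(12, 53) = 13833 and P(12, 54) = 14364; 14145 is not s-gonal.
Hits: s ∈ {8} → 1.

1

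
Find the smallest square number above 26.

36

Solve n² > 26 for integer n.
The largest n with value ≤ 26 is 5 (since 25 ≤ 26 < 36), so the first above is n = 6, value 36.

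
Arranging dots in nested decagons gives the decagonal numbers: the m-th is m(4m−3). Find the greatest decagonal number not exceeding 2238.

Solve n(4n−3) ≤ 2238 for integer n.
n = 24 gives 2232 ≤ 2238, while n = 25 gives 2425 > 2238; so the answer is 2232.

2232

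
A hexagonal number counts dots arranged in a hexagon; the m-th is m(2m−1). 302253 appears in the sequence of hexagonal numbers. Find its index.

Set n(2n−1) = 302253, giving 2n² − n − 302253 = 0.
The discriminant is 1 + 8·302253 = 2418025, and √2418025 = 1555.
So n = (1 + 1555) / 4 = 1556/4 = 389.

389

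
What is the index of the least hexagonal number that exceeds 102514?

227

Solve n(2n−1) > 102514 for integer n.
The largest n with value ≤ 102514 is 226 (since 101926 ≤ 102514 < 102831), so the first above is n = 227, value 102831.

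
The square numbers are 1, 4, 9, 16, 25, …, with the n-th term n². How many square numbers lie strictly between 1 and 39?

5

The n-th square number is n².
Smallest index with value > 1: n = 2 (giving 4).
Largest index with value < 39: n = 6 (giving 36).
Indices 2 through 6: 5 terms.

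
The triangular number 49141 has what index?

Set n(n+1)/2 = 49141, giving n² + n − 98282 = 0.
The discriminant is 1 + 8·49141 = 393129, and √393129 = 627.
So n = (-1 + 627) / 2 = 626/2 = 313.
Check: 313·314/2 = 49141. ✓

313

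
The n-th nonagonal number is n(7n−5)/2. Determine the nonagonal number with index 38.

4959

The 38th nonagonal number is n(7n−5)/2 with n = 38.
38·(7·38 − 5)/2 = 38·261/2 = 4959.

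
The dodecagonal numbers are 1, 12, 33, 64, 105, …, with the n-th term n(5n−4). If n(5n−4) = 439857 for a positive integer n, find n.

297

Set n(5n−4) = 439857, giving 5n² − 4n − 439857 = 0.
So n = (4 + 2966) / 10 = 2970/10 = 297.
Check: 297·(5·297 − 4) = 439857. ✓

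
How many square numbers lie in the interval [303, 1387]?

The n-th square number is n².
Smallest index with value ≥ 303: n = 18 (giving 324).
Largest index with value ≤ 1387: n = 37 (giving 1369).
Indices 18 through 37: 20 terms.

20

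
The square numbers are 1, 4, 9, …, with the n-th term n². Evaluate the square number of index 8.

64

The 8th square number is n² with n = 8.
8² = 64.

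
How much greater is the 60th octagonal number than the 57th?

60·(3·60 − 2) = 10680 and 57·(3·57 − 2) = 9633.
Difference: 10680 − 9633 = 1047.

1047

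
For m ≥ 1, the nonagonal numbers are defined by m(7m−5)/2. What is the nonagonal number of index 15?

The 15th nonagonal number is n(7n−5)/2 with n = 15.
15·(7·15 − 5)/2 = 15·100/2 = 15·50 = 750.

750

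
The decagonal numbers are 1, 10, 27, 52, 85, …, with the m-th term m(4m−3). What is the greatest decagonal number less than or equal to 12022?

Solve n(4n−3) ≤ 12022 for integer n.
n = 55 gives 11935 ≤ 12022, while n = 56 gives 12376 > 12022; so the answer is 11935.

11935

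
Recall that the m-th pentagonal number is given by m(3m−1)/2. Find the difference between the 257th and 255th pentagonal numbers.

1535

257·(3·257 − 1)/2 = 98945 and 255·(3·255 − 1)/2 = 97410.
Difference: 98945 − 97410 = 1535.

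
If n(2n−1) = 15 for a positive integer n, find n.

3

Set n(2n−1) = 15, giving 2n² − n − 15 = 0.
The discriminant is 1 + 8·15 = 121, and √121 = 11.
So n = (1 + 11) / 4 = 12/4 = 3.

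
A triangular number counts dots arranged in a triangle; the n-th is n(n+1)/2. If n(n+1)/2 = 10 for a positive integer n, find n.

4

Set n(n+1)/2 = 10, giving n² + n − 20 = 0.
The discriminant is 1 + 8·10 = 81, and √81 = 9.
So n = (-1 + 9) / 2 = 8/2 = 4.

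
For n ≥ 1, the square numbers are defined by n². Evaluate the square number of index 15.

15² = 225.

225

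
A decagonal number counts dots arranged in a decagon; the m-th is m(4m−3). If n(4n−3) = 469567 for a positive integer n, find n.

343

Set n(4n−3) = 469567, giving 4n² − 3n − 469567 = 0.
The discriminant is 9 + 16·469567 = 7513081, and √7513081 = 2741.
So n = (3 + 2741) / 8 = 2744/8 = 343.
Check: 343·(4·343 − 3) = 469567. ✓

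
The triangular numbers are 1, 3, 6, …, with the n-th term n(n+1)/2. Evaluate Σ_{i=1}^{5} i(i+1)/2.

Σ i(i+1)/2 = (Σi² + Σi) / 2 over i = 1..5.
Σi = 15 and Σi² = 55.
(1·55 + 1·15) / 2 = 70/2 = 35.

35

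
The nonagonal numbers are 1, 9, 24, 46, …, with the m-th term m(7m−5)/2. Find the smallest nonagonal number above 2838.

Solve n(7n−5)/2 > 2838 for integer n.
The largest n with value ≤ 2838 is 28 (since 2674 ≤ 2838 < 2871), so the first above is n = 29, value 2871.

2871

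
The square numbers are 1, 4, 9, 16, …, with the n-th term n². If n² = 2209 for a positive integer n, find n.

We need n² = 2209, so n = √2209 = 47.

47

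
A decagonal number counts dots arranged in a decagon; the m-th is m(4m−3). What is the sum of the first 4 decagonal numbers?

Σ i(4i−3) = 4Σi² − 3Σi over i = 1..4.
Σi = 10 and Σi² = 30.
4·30 − 3·10 = 90.

90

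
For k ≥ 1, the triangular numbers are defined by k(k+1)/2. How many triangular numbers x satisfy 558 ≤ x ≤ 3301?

The n-th triangular number is n(n+1)/2.
Smallest index with value ≥ 558: n = 33 (giving 561).
Largest index with value ≤ 3301: n = 80 (giving 3240).
Indices 33 through 80: 48 terms.

48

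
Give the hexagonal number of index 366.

The 366th hexagonal number is n(2n−1) with n = 366.
366·(2·366 − 1) = 366·731 = 267546.

267546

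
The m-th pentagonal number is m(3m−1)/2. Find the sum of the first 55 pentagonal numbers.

Σ i(3i−1)/2 = (3Σi² − Σi) / 2 over i = 1..55.
Σi = 1540 and Σi² = 56980.
(3·56980 − 1·1540) / 2 = 169400/2 = 84700.

84700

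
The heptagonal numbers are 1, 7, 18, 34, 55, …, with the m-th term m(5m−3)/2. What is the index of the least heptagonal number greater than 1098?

Solve n(5n−3)/2 > 1098 for integer n.
The largest n with value ≤ 1098 is 21 (since 1071 ≤ 1098 < 1177), so the first above is n = 22, value 1177.

22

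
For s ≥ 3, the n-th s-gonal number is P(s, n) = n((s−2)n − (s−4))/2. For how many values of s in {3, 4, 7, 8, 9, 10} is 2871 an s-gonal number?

1

s = 3: P(3, 75) = 2850 and P(3, 76) = 2926; 2871 is not s-gonal.
s = 4: P(4, 53) = 2809 and P(4, 54) = 2916; 2871 is not s-gonal.
s = 7: P(7, 34) = 2839 and P(7, 35) = 3010; 2871 is not s-gonal.
s = 8: P(8, 31) = 2821 and P(8, 32) = 3008; 2871 is not s-gonal.
s = 9: P(9, 29) = 2871. ✓
s = 10: P(10, 27) = 2835 and P(10, 28) = 3052; 2871 is not s-gonal.
Hits: s ∈ {9} → 1.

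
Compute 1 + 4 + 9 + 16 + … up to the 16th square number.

Σ_{i=1}^{16} i² = 16·17·33/6 = 1496.

1496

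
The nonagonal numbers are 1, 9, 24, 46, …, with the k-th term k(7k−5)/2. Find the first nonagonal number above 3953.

Solve n(7n−5)/2 > 3953 for integer n.
The largest n with value ≤ 3953 is 33 (since 3729 ≤ 3953 < 3961), so the first above is n = 34, value 3961.

3961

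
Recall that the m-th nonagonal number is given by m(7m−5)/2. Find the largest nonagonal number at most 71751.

Solve n(7n−5)/2 ≤ 71751 for integer n.
n = 143 gives 71214 ≤ 71751, while n = 144 gives 72216 > 71751; so the answer is 71214.

71214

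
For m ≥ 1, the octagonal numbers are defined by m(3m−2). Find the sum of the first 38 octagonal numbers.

55575

Σ i(3i−2) = 3Σi² − 2Σi over i = 1..38.
Σi = 741 and Σi² = 19019.
3·19019 − 2·741 = 55575.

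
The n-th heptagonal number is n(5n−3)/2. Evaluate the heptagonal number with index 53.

6943

The 53rd heptagonal number is n(5n−3)/2 with n = 53.
53·(5·53 − 3)/2 = 53·262/2 = 53·131 = 6943.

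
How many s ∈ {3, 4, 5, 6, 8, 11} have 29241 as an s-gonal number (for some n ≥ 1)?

2

s = 3: P(3, 241) = 29161 and P(3, 242) = 29403; 29241 is not s-gonal.
s = 4: P(4, 171) = 29241. ✓
s = 5: P(5, 139) = 28912 and P(5, 140) = 29330; 29241 is not s-gonal.
s = 6: P(6, 121) = 29161 and P(6, 122) = 29646; 29241 is not s-gonal.
s = 8: P(8, 99) = 29205 and P(8, 100) = 29800; 29241 is not s-gonal.
s = 11: P(11, 81) = 29241. ✓
Hits: s ∈ {4, 11} → 2.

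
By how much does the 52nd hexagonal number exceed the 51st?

Consecutive hexagonal numbers differ by 4n − 3: here 4·52 − 3 = 205.

205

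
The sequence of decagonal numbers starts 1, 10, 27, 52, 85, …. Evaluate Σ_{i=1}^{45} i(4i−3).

122475

Σ i(4i−3) = 4Σi² − 3Σi over i = 1..45.
Σi = 1035 and Σi² = 31395.
4·31395 − 3·1035 = 122475.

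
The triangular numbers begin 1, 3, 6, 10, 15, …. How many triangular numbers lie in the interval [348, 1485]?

The n-th triangular number is n(n+1)/2.
Smallest index with value ≥ 348: n = 26 (giving 351).
Largest index with value ≤ 1485: n = 54 (giving 1485).
Indices 26 through 54: 29 terms.

29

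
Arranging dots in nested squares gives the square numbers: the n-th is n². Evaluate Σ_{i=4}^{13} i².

805

Σ_{i=4}^{13} i² = 819 − 14 = 805.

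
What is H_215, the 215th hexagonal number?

92235

The 215th hexagonal number is n(2n−1) with n = 215.
215·(2·215 − 1) = 215·429 = 92235.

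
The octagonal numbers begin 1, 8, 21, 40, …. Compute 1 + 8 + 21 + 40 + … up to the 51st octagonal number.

133926

Σ i(3i−2) = 3Σi² − 2Σi over i = 1..51.
Σi = 1326 and Σi² = 45526.
3·45526 − 2·1326 = 133926.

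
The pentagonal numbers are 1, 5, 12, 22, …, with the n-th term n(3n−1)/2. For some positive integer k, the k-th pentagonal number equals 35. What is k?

5

Set n(3n−1)/2 = 35, giving 3n² − n − 70 = 0.
The discriminant is 1 + 24·35 = 841, and √841 = 29.
So n = (1 + 29) / 6 = 30/6 = 5.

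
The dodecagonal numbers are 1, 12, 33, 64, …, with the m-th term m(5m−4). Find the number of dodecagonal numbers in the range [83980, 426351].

163

The n-th dodecagonal number is n(5n−4).
Smallest index with value ≥ 83980: n = 130 (giving 83980).
Largest index with value ≤ 426351: n = 292 (giving 425152).
Indices 130 through 292: 163 terms.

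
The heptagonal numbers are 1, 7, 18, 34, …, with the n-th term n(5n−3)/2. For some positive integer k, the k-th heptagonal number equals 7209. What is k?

Set n(5n−3)/2 = 7209, giving 5n² − 3n − 14418 = 0.
So n = (3 + 537) / 10 = 540/10 = 54.
Check: 54·(5·54 − 3)/2 = 7209. ✓

54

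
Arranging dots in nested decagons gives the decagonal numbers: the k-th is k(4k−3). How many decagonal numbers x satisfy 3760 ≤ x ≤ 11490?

22

The n-th decagonal number is n(4n−3).
Smallest index with value ≥ 3760: n = 32 (giving 4000).
Largest index with value ≤ 11490: n = 53 (giving 11077).
Indices 32 through 53: 22 terms.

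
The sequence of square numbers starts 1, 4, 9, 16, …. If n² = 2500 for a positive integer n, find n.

We need n² = 2500, so n = √2500 = 50.

50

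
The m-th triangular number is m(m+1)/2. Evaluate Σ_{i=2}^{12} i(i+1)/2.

363

Σ i(i+1)/2 = (Σi² + Σi) / 2 over i = 2..12.
Σi = 78 − 1 = 77 and Σi² = 650 − 1 = 649.
(1·649 + 1·77) / 2 = 726/2 = 363.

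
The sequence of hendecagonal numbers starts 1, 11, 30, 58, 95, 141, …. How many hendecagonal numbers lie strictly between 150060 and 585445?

178

The n-th hendecagonal number is n(9n−7)/2.
Smallest index with value > 150060: n = 184 (giving 151708).
Largest index with value < 585445: n = 361 (giving 585181).
Indices 184 through 361: 178 terms.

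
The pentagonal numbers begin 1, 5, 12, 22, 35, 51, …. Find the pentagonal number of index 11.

176

The 11th pentagonal number is n(3n−1)/2 with n = 11.
11·(3·11 − 1)/2 = 11·32/2 = 11·16 = 176.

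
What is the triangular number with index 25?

325

The 25th triangular number is n(n+1)/2 with n = 25.
25·26/2 = 650/2 = 325.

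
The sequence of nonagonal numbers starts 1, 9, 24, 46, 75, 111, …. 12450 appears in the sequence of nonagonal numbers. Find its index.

Set n(7n−5)/2 = 12450, giving 7n² − 5n − 24900 = 0.
The discriminant is 25 + 56·12450 = 697225, and √697225 = 835.
So n = (5 + 835) / 14 = 840/14 = 60.

60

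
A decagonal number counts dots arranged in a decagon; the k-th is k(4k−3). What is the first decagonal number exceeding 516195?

517320

Solve n(4n−3) > 516195 for integer n.
The largest n with value ≤ 516195 is 359 (since 514447 ≤ 516195 < 517320), so the first above is n = 360, value 517320.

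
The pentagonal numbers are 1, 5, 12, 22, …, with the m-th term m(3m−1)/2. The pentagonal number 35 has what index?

Set n(3n−1)/2 = 35, giving 3n² − n − 70 = 0.
The discriminant is 1 + 24·35 = 841, and √841 = 29.
So n = (1 + 29) / 6 = 30/6 = 5.

5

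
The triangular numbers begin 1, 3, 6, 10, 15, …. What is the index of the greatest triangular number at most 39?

8

Solve n(n+1)/2 ≤ 39 for integer n.
n = 8 gives 36 ≤ 39, while n = 9 gives 45 > 39; so the answer is index 8.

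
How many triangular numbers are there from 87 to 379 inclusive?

15

The n-th triangular number is n(n+1)/2.
Smallest index with value ≥ 87: n = 13 (giving 91).
Largest index with value ≤ 379: n = 27 (giving 378).
Indices 13 through 27: 15 terms.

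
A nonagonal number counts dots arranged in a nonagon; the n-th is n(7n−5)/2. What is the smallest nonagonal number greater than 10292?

Solve n(7n−5)/2 > 10292 for integer n.
The largest n with value ≤ 10292 is 54 (since 10071 ≤ 10292 < 10450), so the first above is n = 55, value 10450.

10450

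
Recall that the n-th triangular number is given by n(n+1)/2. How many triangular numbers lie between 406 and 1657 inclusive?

30

The n-th triangular number is n(n+1)/2.
Smallest index with value ≥ 406: n = 28 (giving 406).
Largest index with value ≤ 1657: n = 57 (giving 1653).
Indices 28 through 57: 30 terms.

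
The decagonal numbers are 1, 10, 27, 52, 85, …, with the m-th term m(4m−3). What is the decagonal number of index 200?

159400

200·(4·200 − 3) = 200·797 = 159400.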